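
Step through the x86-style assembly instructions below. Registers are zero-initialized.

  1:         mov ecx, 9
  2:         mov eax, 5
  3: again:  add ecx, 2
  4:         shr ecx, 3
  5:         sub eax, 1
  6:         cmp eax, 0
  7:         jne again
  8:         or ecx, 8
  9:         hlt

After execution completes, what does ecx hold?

ecx=9
eax=5
ecx=9+2=11
ecx=11>>3=1
eax=5-1=4
cmp eax, 0  (cmp 4,0)
jne again: taken
ecx=1+2=3
ecx=3>>3=0
eax=4-1=3
cmp eax, 0  (cmp 3,0)
jne again: taken
ecx=0+2=2
ecx=2>>3=0
eax=3-1=2
cmp eax, 0  (cmp 2,0)
jne again: taken
ecx=0+2=2
ecx=2>>3=0
eax=2-1=1
cmp eax, 0  (cmp 1,0)
jne again: taken
ecx=0+2=2
ecx=2>>3=0
eax=1-1=0
cmp eax, 0  (cmp 0,0)
jne again: not taken
ecx=0|8=8
halt.

8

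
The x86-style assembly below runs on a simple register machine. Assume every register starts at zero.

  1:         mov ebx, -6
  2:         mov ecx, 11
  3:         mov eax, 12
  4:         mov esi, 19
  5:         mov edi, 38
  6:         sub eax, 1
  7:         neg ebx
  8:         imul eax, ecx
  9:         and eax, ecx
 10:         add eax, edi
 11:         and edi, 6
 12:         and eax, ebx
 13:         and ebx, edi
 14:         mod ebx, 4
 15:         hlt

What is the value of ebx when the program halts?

mov ebx, -6 → ebx=-6
mov ecx, 11 → ecx=11
mov eax, 12 → eax=12
mov esi, 19 → esi=19
mov edi, 38 → edi=38
sub eax, 1 → eax=12-1=11
neg ebx → ebx=-(-6)=6
imul eax, ecx → eax=11*11=121
and eax, ecx → eax=121&11=9
add eax, edi → eax=9+38=47
and edi, 6 → edi=38&6=6
and eax, ebx → eax=47&6=6
and ebx, edi → ebx=6&6=6
mod ebx, 4 → ebx=6%4=2
halt.

2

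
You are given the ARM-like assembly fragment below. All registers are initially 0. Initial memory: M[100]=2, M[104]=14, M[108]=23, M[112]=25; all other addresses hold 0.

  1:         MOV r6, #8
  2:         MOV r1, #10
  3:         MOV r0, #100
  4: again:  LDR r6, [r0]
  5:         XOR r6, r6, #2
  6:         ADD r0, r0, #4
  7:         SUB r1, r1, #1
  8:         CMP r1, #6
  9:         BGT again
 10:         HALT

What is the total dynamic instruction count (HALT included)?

MOV r6, #8 → r6=8
MOV r1, #10 → r1=10
MOV r0, #100 → r0=100
LDR r6, [r0] → r6=M[100]=2
XOR r6, r6, #2 → r6=2^2=0
ADD r0, r0, #4 → r0=100+4=104
SUB r1, r1, #1 → r1=10-1=9
CMP r1, #6  (cmp 9,6)
BGT again: taken
LDR r6, [r0] → r6=M[104]=14
XOR r6, r6, #2 → r6=14^2=12
ADD r0, r0, #4 → r0=104+4=108
SUB r1, r1, #1 → r1=9-1=8
CMP r1, #6  (cmp 8,6)
BGT again: taken
LDR r6, [r0] → r6=M[108]=23
XOR r6, r6, #2 → r6=23^2=21
ADD r0, r0, #4 → r0=108+4=112
SUB r1, r1, #1 → r1=8-1=7
CMP r1, #6  (cmp 7,6)
BGT again: taken
LDR r6, [r0] → r6=M[112]=25
XOR r6, r6, #2 → r6=25^2=27
ADD r0, r0, #4 → r0=112+4=116
SUB r1, r1, #1 → r1=7-1=6
CMP r1, #6  (cmp 6,6)
BGT again: not taken
halt.
Total executed instructions: 28.

28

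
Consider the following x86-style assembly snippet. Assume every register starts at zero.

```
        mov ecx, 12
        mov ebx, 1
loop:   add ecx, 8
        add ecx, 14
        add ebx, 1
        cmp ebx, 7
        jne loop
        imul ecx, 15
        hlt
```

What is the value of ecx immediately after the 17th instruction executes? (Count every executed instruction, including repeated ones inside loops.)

mov ecx, 12 → ecx=12
mov ebx, 1 → ebx=1
add ecx, 8 → ecx=12+8=20
add ecx, 14 → ecx=20+14=34
add ebx, 1 → ebx=1+1=2
cmp ebx, 7  (cmp 2,7)
jne loop: taken
add ecx, 8 → ecx=34+8=42
add ecx, 14 → ecx=42+14=56
add ebx, 1 → ebx=2+1=3
cmp ebx, 7  (cmp 3,7)
jne loop: taken
add ecx, 8 → ecx=56+8=64
add ecx, 14 → ecx=64+14=78
add ebx, 1 → ebx=3+1=4
cmp ebx, 7  (cmp 4,7)
jne loop: taken
After step 17: ecx = 78.

78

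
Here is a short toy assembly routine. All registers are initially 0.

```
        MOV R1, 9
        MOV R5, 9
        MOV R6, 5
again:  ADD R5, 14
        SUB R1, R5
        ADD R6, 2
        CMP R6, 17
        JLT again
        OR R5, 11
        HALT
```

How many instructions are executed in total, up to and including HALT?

35

MOV R1, 9 → R1=9
MOV R5, 9 → R5=9
MOV R6, 5 → R6=5
ADD R5, 14 → R5=9+14=23
SUB R1, R5 → R1=9-23=-14
ADD R6, 2 → R6=5+2=7
CMP R6, 17  (cmp 7,17)
JLT again: taken
ADD R5, 14 → R5=23+14=37
SUB R1, R5 → R1=(-14)-37=-51
ADD R6, 2 → R6=7+2=9
CMP R6, 17  (cmp 9,17)
JLT again: taken
ADD R5, 14 → R5=37+14=51
SUB R1, R5 → R1=(-51)-51=-102
ADD R6, 2 → R6=9+2=11
CMP R6, 17  (cmp 11,17)
JLT again: taken
ADD R5, 14 → R5=51+14=65
SUB R1, R5 → R1=(-102)-65=-167
ADD R6, 2 → R6=11+2=13
CMP R6, 17  (cmp 13,17)
JLT again: taken
ADD R5, 14 → R5=65+14=79
SUB R1, R5 → R1=(-167)-79=-246
ADD R6, 2 → R6=13+2=15
CMP R6, 17  (cmp 15,17)
JLT again: taken
ADD R5, 14 → R5=79+14=93
SUB R1, R5 → R1=(-246)-93=-339
ADD R6, 2 → R6=15+2=17
CMP R6, 17  (cmp 17,17)
JLT again: not taken
OR R5, 11 → R5=93|11=95
halt.
Total executed instructions: 35.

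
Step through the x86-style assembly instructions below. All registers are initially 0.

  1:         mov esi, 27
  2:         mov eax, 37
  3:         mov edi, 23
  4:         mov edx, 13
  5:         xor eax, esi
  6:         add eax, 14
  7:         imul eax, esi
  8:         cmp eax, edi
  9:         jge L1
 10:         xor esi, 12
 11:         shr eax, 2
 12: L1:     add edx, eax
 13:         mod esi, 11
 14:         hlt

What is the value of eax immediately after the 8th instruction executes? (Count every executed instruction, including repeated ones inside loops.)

2052

after mov esi, 27: esi=27
after mov eax, 37: eax=37
after mov edi, 23: edi=23
after mov edx, 13: edx=13
after xor eax, esi: eax=37^27=62
after add eax, 14: eax=62+14=76
after imul eax, esi: eax=76*27=2052
cmp eax, edi  (cmp 2052,23)
After step 8: eax = 2052.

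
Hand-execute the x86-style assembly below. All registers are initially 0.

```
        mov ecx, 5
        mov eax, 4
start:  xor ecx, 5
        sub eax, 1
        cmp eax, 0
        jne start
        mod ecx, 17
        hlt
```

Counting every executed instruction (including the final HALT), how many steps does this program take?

20

mov ecx, 5 → ecx=5
mov eax, 4 → eax=4
xor ecx, 5 → ecx=5^5=0
sub eax, 1 → eax=4-1=3
cmp eax, 0  (cmp 3,0)
jne start: taken
xor ecx, 5 → ecx=0^5=5
sub eax, 1 → eax=3-1=2
cmp eax, 0  (cmp 2,0)
jne start: taken
xor ecx, 5 → ecx=5^5=0
sub eax, 1 → eax=2-1=1
cmp eax, 0  (cmp 1,0)
jne start: taken
xor ecx, 5 → ecx=0^5=5
sub eax, 1 → eax=1-1=0
cmp eax, 0  (cmp 0,0)
jne start: not taken
mod ecx, 17 → ecx=5%17=5
halt.
Total executed instructions: 20.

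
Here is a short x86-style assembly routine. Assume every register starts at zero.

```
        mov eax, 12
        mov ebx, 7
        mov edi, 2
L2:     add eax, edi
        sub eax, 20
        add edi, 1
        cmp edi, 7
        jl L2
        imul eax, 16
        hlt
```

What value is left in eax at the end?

-1088

eax=12
ebx=7
edi=2
eax=12+2=14
eax=14-20=-6
edi=2+1=3
cmp edi, 7  (cmp 3,7)
jl L2: taken
eax=(-6)+3=-3
eax=(-3)-20=-23
edi=3+1=4
cmp edi, 7  (cmp 4,7)
jl L2: taken
eax=(-23)+4=-19
eax=(-19)-20=-39
edi=4+1=5
cmp edi, 7  (cmp 5,7)
jl L2: taken
eax=(-39)+5=-34
eax=(-34)-20=-54
edi=5+1=6
cmp edi, 7  (cmp 6,7)
jl L2: taken
eax=(-54)+6=-48
eax=(-48)-20=-68
edi=6+1=7
cmp edi, 7  (cmp 7,7)
jl L2: not taken
eax=(-68)*16=-1088
halt.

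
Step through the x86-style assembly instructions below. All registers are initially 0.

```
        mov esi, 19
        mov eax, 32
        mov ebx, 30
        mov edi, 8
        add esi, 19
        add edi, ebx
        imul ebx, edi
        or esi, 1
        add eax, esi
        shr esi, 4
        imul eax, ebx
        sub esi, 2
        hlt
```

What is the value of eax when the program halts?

80940

after mov esi, 19: esi=19
after mov eax, 32: eax=32
after mov ebx, 30: ebx=30
after mov edi, 8: edi=8
after add esi, 19: esi=19+19=38
after add edi, ebx: edi=8+30=38
after imul ebx, edi: ebx=30*38=1140
after or esi, 1: esi=38|1=39
after add eax, esi: eax=32+39=71
after shr esi, 4: esi=39>>4=2
after imul eax, ebx: eax=71*1140=80940
after sub esi, 2: esi=2-2=0
halt.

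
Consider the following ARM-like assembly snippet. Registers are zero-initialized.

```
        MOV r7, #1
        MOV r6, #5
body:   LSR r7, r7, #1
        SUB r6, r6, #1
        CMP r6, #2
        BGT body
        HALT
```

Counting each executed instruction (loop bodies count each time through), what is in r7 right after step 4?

0

after MOV r7, #1: r7=1
after MOV r6, #5: r6=5
after LSR r7, r7, #1: r7=1>>1=0
after SUB r6, r6, #1: r6=5-1=4
After step 4: r7 = 0.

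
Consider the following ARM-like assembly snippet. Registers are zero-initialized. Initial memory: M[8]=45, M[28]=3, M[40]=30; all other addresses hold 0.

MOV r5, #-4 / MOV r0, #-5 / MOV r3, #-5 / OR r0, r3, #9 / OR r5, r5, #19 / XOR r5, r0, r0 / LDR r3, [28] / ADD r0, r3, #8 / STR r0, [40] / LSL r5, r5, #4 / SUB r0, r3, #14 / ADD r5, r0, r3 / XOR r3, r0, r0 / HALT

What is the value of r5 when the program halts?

MOV r5, #-4 → r5=-4
MOV r0, #-5 → r0=-5
MOV r3, #-5 → r3=-5
OR r0, r3, #9 → r0=(-5)|9=-5
OR r5, r5, #19 → r5=(-4)|19=-1
XOR r5, r0, r0 → r5=(-5)^(-5)=0
LDR r3, [28] → r3=M[28]=3
ADD r0, r3, #8 → r0=3+8=11
STR r0, [40] → M[40]=11
LSL r5, r5, #4 → r5=0<<4=0
SUB r0, r3, #14 → r0=3-14=-11
ADD r5, r0, r3 → r5=(-11)+3=-8
XOR r3, r0, r0 → r3=(-11)^(-11)=0
halt.

-8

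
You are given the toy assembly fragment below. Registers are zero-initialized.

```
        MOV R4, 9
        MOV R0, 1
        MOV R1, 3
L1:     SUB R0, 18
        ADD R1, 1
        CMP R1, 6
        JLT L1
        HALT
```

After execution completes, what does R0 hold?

MOV R4, 9 → R4=9
MOV R0, 1 → R0=1
MOV R1, 3 → R1=3
SUB R0, 18 → R0=1-18=-17
ADD R1, 1 → R1=3+1=4
CMP R1, 6  (cmp 4,6)
JLT L1: taken
SUB R0, 18 → R0=(-17)-18=-35
ADD R1, 1 → R1=4+1=5
CMP R1, 6  (cmp 5,6)
JLT L1: taken
SUB R0, 18 → R0=(-35)-18=-53
ADD R1, 1 → R1=5+1=6
CMP R1, 6  (cmp 6,6)
JLT L1: not taken
halt.

-53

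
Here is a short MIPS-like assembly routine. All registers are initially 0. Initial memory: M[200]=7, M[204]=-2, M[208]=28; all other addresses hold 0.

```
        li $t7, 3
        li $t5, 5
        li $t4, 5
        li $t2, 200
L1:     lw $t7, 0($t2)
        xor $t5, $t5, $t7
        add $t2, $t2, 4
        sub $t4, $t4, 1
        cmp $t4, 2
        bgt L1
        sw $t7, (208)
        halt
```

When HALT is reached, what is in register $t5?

$t7=3
$t5=5
$t4=5
$t2=200
$t7=M[200]=7
$t5=5^7=2
$t2=200+4=204
$t4=5-1=4
cmp $t4, 2  (cmp 4,2)
bgt L1: taken
$t7=M[204]=-2
$t5=2^(-2)=-4
$t2=204+4=208
$t4=4-1=3
cmp $t4, 2  (cmp 3,2)
bgt L1: taken
$t7=M[208]=28
$t5=(-4)^28=-32
$t2=208+4=212
$t4=3-1=2
cmp $t4, 2  (cmp 2,2)
bgt L1: not taken
sw $t7, (208) → M[208]=28
halt.

-32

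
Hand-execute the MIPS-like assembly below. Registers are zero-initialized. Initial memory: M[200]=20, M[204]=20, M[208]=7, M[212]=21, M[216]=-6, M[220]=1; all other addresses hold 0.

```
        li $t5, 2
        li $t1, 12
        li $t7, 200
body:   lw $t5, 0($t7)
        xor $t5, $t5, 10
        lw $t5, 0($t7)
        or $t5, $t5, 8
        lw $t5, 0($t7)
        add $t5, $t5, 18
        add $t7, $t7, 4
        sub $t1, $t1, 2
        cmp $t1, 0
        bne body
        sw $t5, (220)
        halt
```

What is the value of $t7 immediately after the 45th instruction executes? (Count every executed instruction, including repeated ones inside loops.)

$t5=2
$t1=12
$t7=200
$t5=M[200]=20
$t5=20^10=30
$t5=M[200]=20
$t5=20|8=28
$t5=M[200]=20
$t5=20+18=38
$t7=200+4=204
$t1=12-2=10
cmp $t1, 0  (cmp 10,0)
bne body: taken
$t5=M[204]=20
$t5=20^10=30
$t5=M[204]=20
$t5=20|8=28
$t5=M[204]=20
$t5=20+18=38
$t7=204+4=208
$t1=10-2=8
cmp $t1, 0  (cmp 8,0)
bne body: taken
$t5=M[208]=7
$t5=7^10=13
$t5=M[208]=7
$t5=7|8=15
$t5=M[208]=7
$t5=7+18=25
$t7=208+4=212
$t1=8-2=6
cmp $t1, 0  (cmp 6,0)
bne body: taken
$t5=M[212]=21
$t5=21^10=31
$t5=M[212]=21
$t5=21|8=29
$t5=M[212]=21
$t5=21+18=39
$t7=212+4=216
$t1=6-2=4
cmp $t1, 0  (cmp 4,0)
bne body: taken
$t5=M[216]=-6
$t5=(-6)^10=-16
After step 45: $t7 = 216.

216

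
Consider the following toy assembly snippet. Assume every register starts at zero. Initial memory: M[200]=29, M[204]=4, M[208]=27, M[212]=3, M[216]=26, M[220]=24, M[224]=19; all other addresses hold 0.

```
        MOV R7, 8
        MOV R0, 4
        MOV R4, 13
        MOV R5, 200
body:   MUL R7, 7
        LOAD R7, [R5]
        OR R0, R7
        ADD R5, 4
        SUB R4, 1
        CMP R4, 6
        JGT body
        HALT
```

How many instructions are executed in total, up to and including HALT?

R7=8
R0=4
R4=13
R5=200
R7=8*7=56
R7=M[200]=29
R0=4|29=29
R5=200+4=204
R4=13-1=12
CMP R4, 6  (cmp 12,6)
JGT body: taken
R7=29*7=203
R7=M[204]=4
R0=29|4=29
R5=204+4=208
R4=12-1=11
CMP R4, 6  (cmp 11,6)
JGT body: taken
R7=4*7=28
R7=M[208]=27
R0=29|27=31
R5=208+4=212
R4=11-1=10
CMP R4, 6  (cmp 10,6)
JGT body: taken
R7=27*7=189
R7=M[212]=3
R0=31|3=31
R5=212+4=216
R4=10-1=9
CMP R4, 6  (cmp 9,6)
JGT body: taken
R7=3*7=21
R7=M[216]=26
R0=31|26=31
R5=216+4=220
R4=9-1=8
CMP R4, 6  (cmp 8,6)
JGT body: taken
R7=26*7=182
R7=M[220]=24
R0=31|24=31
R5=220+4=224
R4=8-1=7
CMP R4, 6  (cmp 7,6)
JGT body: taken
R7=24*7=168
R7=M[224]=19
R0=31|19=31
R5=224+4=228
R4=7-1=6
CMP R4, 6  (cmp 6,6)
JGT body: not taken
halt.
Total executed instructions: 54.

54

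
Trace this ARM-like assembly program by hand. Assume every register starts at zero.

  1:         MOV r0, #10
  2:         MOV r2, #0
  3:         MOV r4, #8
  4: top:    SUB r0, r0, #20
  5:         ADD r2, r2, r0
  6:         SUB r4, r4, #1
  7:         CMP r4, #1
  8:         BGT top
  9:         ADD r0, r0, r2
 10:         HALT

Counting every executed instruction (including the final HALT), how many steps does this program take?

40

MOV r0, #10 → r0=10
MOV r2, #0 → r2=0
MOV r4, #8 → r4=8
SUB r0, r0, #20 → r0=10-20=-10
ADD r2, r2, r0 → r2=0+(-10)=-10
SUB r4, r4, #1 → r4=8-1=7
CMP r4, #1  (cmp 7,1)
BGT top: taken
SUB r0, r0, #20 → r0=(-10)-20=-30
ADD r2, r2, r0 → r2=(-10)+(-30)=-40
SUB r4, r4, #1 → r4=7-1=6
CMP r4, #1  (cmp 6,1)
BGT top: taken
SUB r0, r0, #20 → r0=(-30)-20=-50
ADD r2, r2, r0 → r2=(-40)+(-50)=-90
SUB r4, r4, #1 → r4=6-1=5
CMP r4, #1  (cmp 5,1)
BGT top: taken
SUB r0, r0, #20 → r0=(-50)-20=-70
ADD r2, r2, r0 → r2=(-90)+(-70)=-160
SUB r4, r4, #1 → r4=5-1=4
CMP r4, #1  (cmp 4,1)
BGT top: taken
SUB r0, r0, #20 → r0=(-70)-20=-90
ADD r2, r2, r0 → r2=(-160)+(-90)=-250
SUB r4, r4, #1 → r4=4-1=3
CMP r4, #1  (cmp 3,1)
BGT top: taken
SUB r0, r0, #20 → r0=(-90)-20=-110
ADD r2, r2, r0 → r2=(-250)+(-110)=-360
SUB r4, r4, #1 → r4=3-1=2
CMP r4, #1  (cmp 2,1)
BGT top: taken
SUB r0, r0, #20 → r0=(-110)-20=-130
ADD r2, r2, r0 → r2=(-360)+(-130)=-490
SUB r4, r4, #1 → r4=2-1=1
CMP r4, #1  (cmp 1,1)
BGT top: not taken
ADD r0, r0, r2 → r0=(-130)+(-490)=-620
halt.
Total executed instructions: 40.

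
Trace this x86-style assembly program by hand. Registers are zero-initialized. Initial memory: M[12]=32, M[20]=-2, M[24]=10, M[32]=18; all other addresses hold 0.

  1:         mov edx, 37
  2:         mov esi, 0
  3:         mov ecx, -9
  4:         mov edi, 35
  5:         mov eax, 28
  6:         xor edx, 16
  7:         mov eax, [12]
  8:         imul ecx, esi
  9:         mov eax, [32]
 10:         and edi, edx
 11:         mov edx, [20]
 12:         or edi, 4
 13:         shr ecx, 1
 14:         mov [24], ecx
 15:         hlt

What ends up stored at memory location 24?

0

mov edx, 37 → edx=37
mov esi, 0 → esi=0
mov ecx, -9 → ecx=-9
mov edi, 35 → edi=35
mov eax, 28 → eax=28
xor edx, 16 → edx=37^16=53
mov eax, [12] → eax=M[12]=32
imul ecx, esi → ecx=(-9)*0=0
mov eax, [32] → eax=M[32]=18
and edi, edx → edi=35&53=33
mov edx, [20] → edx=M[20]=-2
or edi, 4 → edi=33|4=37
shr ecx, 1 → ecx=0>>1=0
mov [24], ecx → M[24]=0
halt.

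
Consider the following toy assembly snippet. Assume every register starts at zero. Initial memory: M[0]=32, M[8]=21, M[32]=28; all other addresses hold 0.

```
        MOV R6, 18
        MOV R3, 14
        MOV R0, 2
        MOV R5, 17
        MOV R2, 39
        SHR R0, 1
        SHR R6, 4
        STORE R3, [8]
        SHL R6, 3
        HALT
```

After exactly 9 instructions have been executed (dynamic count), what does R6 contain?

8

MOV R6, 18 → R6=18
MOV R3, 14 → R3=14
MOV R0, 2 → R0=2
MOV R5, 17 → R5=17
MOV R2, 39 → R2=39
SHR R0, 1 → R0=2>>1=1
SHR R6, 4 → R6=18>>4=1
STORE R3, [8] → M[8]=14
SHL R6, 3 → R6=1<<3=8
After step 9: R6 = 8.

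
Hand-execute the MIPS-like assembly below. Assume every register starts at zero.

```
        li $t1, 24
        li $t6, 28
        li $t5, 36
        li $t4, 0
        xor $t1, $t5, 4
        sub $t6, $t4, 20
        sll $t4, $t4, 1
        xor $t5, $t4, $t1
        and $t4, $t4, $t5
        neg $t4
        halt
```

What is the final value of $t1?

$t1=24
$t6=28
$t5=36
$t4=0
$t1=36^4=32
$t6=0-20=-20
$t4=0<<1=0
$t5=0^32=32
$t4=0&32=0
$t4=-(0)=0
halt.

32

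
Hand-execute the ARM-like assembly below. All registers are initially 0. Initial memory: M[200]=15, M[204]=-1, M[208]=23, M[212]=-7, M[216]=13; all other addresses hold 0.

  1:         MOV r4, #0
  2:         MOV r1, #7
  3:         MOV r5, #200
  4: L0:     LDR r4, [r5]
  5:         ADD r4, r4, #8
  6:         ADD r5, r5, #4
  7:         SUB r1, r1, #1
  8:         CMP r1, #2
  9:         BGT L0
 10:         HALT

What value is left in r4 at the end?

MOV r4, #0 → r4=0
MOV r1, #7 → r1=7
MOV r5, #200 → r5=200
LDR r4, [r5] → r4=M[200]=15
ADD r4, r4, #8 → r4=15+8=23
ADD r5, r5, #4 → r5=200+4=204
SUB r1, r1, #1 → r1=7-1=6
CMP r1, #2  (cmp 6,2)
BGT L0: taken
LDR r4, [r5] → r4=M[204]=-1
ADD r4, r4, #8 → r4=(-1)+8=7
ADD r5, r5, #4 → r5=204+4=208
SUB r1, r1, #1 → r1=6-1=5
CMP r1, #2  (cmp 5,2)
BGT L0: taken
LDR r4, [r5] → r4=M[208]=23
ADD r4, r4, #8 → r4=23+8=31
ADD r5, r5, #4 → r5=208+4=212
SUB r1, r1, #1 → r1=5-1=4
CMP r1, #2  (cmp 4,2)
BGT L0: taken
LDR r4, [r5] → r4=M[212]=-7
ADD r4, r4, #8 → r4=(-7)+8=1
ADD r5, r5, #4 → r5=212+4=216
SUB r1, r1, #1 → r1=4-1=3
CMP r1, #2  (cmp 3,2)
BGT L0: taken
LDR r4, [r5] → r4=M[216]=13
ADD r4, r4, #8 → r4=13+8=21
ADD r5, r5, #4 → r5=216+4=220
SUB r1, r1, #1 → r1=3-1=2
CMP r1, #2  (cmp 2,2)
BGT L0: not taken
halt.

21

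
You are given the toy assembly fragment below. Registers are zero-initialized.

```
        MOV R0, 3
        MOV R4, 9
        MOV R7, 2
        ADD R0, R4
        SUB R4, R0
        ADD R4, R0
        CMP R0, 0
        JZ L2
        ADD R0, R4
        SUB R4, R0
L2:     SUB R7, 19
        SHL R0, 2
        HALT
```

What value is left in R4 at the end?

-12

R0=3
R4=9
R7=2
R0=3+9=12
R4=9-12=-3
R4=(-3)+12=9
CMP R0, 0  (cmp 12,0)
JZ L2: not taken
R0=12+9=21
R4=9-21=-12
R7=2-19=-17
R0=21<<2=84
halt.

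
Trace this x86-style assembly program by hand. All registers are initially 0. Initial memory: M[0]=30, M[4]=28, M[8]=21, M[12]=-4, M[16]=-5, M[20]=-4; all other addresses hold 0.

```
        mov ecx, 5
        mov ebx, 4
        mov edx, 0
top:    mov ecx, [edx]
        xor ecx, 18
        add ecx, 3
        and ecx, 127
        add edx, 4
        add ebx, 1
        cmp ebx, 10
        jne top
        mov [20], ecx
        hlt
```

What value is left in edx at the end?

24

ecx=5
ebx=4
edx=0
ecx=M[0]=30
ecx=30^18=12
ecx=12+3=15
ecx=15&127=15
edx=0+4=4
ebx=4+1=5
cmp ebx, 10  (cmp 5,10)
jne top: taken
ecx=M[4]=28
ecx=28^18=14
ecx=14+3=17
ecx=17&127=17
edx=4+4=8
ebx=5+1=6
cmp ebx, 10  (cmp 6,10)
jne top: taken
ecx=M[8]=21
ecx=21^18=7
ecx=7+3=10
ecx=10&127=10
edx=8+4=12
ebx=6+1=7
cmp ebx, 10  (cmp 7,10)
jne top: taken
ecx=M[12]=-4
ecx=(-4)^18=-18
ecx=(-18)+3=-15
ecx=(-15)&127=113
edx=12+4=16
ebx=7+1=8
cmp ebx, 10  (cmp 8,10)
jne top: taken
ecx=M[16]=-5
ecx=(-5)^18=-23
ecx=(-23)+3=-20
ecx=(-20)&127=108
edx=16+4=20
ebx=8+1=9
cmp ebx, 10  (cmp 9,10)
jne top: taken
ecx=M[20]=-4
ecx=(-4)^18=-18
ecx=(-18)+3=-15
ecx=(-15)&127=113
edx=20+4=24
ebx=9+1=10
cmp ebx, 10  (cmp 10,10)
jne top: not taken
mov [20], ecx → M[20]=113
halt.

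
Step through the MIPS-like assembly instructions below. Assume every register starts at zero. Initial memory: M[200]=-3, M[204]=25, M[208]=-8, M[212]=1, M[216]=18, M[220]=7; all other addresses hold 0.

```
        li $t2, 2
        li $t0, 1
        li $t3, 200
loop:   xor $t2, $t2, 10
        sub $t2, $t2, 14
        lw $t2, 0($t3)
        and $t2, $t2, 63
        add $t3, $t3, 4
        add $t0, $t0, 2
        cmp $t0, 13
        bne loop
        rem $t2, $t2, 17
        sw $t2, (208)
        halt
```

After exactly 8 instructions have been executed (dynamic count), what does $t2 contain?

$t2=2
$t0=1
$t3=200
$t2=2^10=8
$t2=8-14=-6
$t2=M[200]=-3
$t2=(-3)&63=61
$t3=200+4=204
After step 8: $t2 = 61.

61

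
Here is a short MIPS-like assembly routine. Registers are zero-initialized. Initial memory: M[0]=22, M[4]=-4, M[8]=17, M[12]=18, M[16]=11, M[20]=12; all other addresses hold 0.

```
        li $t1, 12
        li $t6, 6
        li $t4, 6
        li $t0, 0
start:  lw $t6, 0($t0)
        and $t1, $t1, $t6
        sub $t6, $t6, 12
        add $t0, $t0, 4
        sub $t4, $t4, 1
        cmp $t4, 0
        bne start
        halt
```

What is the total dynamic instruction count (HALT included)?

$t1=12
$t6=6
$t4=6
$t0=0
$t6=M[0]=22
$t1=12&22=4
$t6=22-12=10
$t0=0+4=4
$t4=6-1=5
cmp $t4, 0  (cmp 5,0)
bne start: taken
$t6=M[4]=-4
$t1=4&(-4)=4
$t6=(-4)-12=-16
$t0=4+4=8
$t4=5-1=4
cmp $t4, 0  (cmp 4,0)
bne start: taken
$t6=M[8]=17
$t1=4&17=0
$t6=17-12=5
$t0=8+4=12
$t4=4-1=3
cmp $t4, 0  (cmp 3,0)
bne start: taken
$t6=M[12]=18
$t1=0&18=0
$t6=18-12=6
$t0=12+4=16
$t4=3-1=2
cmp $t4, 0  (cmp 2,0)
bne start: taken
$t6=M[16]=11
$t1=0&11=0
$t6=11-12=-1
$t0=16+4=20
$t4=2-1=1
cmp $t4, 0  (cmp 1,0)
bne start: taken
$t6=M[20]=12
$t1=0&12=0
$t6=12-12=0
$t0=20+4=24
$t4=1-1=0
cmp $t4, 0  (cmp 0,0)
bne start: not taken
halt.
Total executed instructions: 47.

47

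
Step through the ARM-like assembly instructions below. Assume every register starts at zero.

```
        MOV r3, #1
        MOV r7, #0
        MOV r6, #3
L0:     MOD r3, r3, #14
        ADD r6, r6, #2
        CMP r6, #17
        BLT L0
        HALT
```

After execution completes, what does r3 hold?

1

after MOV r3, #1: r3=1
after MOV r7, #0: r7=0
after MOV r6, #3: r6=3
after MOD r3, r3, #14: r3=1%14=1
after ADD r6, r6, #2: r6=3+2=5
CMP r6, #17  (cmp 5,17)
BLT L0: taken
after MOD r3, r3, #14: r3=1%14=1
after ADD r6, r6, #2: r6=5+2=7
CMP r6, #17  (cmp 7,17)
BLT L0: taken
after MOD r3, r3, #14: r3=1%14=1
after ADD r6, r6, #2: r6=7+2=9
CMP r6, #17  (cmp 9,17)
BLT L0: taken
after MOD r3, r3, #14: r3=1%14=1
after ADD r6, r6, #2: r6=9+2=11
CMP r6, #17  (cmp 11,17)
BLT L0: taken
after MOD r3, r3, #14: r3=1%14=1
after ADD r6, r6, #2: r6=11+2=13
CMP r6, #17  (cmp 13,17)
BLT L0: taken
after MOD r3, r3, #14: r3=1%14=1
after ADD r6, r6, #2: r6=13+2=15
CMP r6, #17  (cmp 15,17)
BLT L0: taken
after MOD r3, r3, #14: r3=1%14=1
after ADD r6, r6, #2: r6=15+2=17
CMP r6, #17  (cmp 17,17)
BLT L0: not taken
halt.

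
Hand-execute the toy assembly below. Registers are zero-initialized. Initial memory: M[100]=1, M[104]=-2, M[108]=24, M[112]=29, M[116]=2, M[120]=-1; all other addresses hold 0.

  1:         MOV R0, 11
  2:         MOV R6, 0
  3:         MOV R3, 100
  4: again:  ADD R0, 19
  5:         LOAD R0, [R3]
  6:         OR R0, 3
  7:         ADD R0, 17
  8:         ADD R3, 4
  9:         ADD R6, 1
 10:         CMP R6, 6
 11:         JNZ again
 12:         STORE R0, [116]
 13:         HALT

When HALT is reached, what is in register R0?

16

after MOV R0, 11: R0=11
after MOV R6, 0: R6=0
after MOV R3, 100: R3=100
after ADD R0, 19: R0=11+19=30
after LOAD R0, [R3]: R0=M[100]=1
after OR R0, 3: R0=1|3=3
after ADD R0, 17: R0=3+17=20
after ADD R3, 4: R3=100+4=104
after ADD R6, 1: R6=0+1=1
CMP R6, 6  (cmp 1,6)
JNZ again: taken
after ADD R0, 19: R0=20+19=39
after LOAD R0, [R3]: R0=M[104]=-2
after OR R0, 3: R0=(-2)|3=-1
after ADD R0, 17: R0=(-1)+17=16
after ADD R3, 4: R3=104+4=108
after ADD R6, 1: R6=1+1=2
CMP R6, 6  (cmp 2,6)
JNZ again: taken
after ADD R0, 19: R0=16+19=35
after LOAD R0, [R3]: R0=M[108]=24
after OR R0, 3: R0=24|3=27
after ADD R0, 17: R0=27+17=44
after ADD R3, 4: R3=108+4=112
after ADD R6, 1: R6=2+1=3
CMP R6, 6  (cmp 3,6)
JNZ again: taken
after ADD R0, 19: R0=44+19=63
after LOAD R0, [R3]: R0=M[112]=29
after OR R0, 3: R0=29|3=31
after ADD R0, 17: R0=31+17=48
after ADD R3, 4: R3=112+4=116
after ADD R6, 1: R6=3+1=4
CMP R6, 6  (cmp 4,6)
JNZ again: taken
after ADD R0, 19: R0=48+19=67
after LOAD R0, [R3]: R0=M[116]=2
after OR R0, 3: R0=2|3=3
after ADD R0, 17: R0=3+17=20
after ADD R3, 4: R3=116+4=120
after ADD R6, 1: R6=4+1=5
CMP R6, 6  (cmp 5,6)
JNZ again: taken
after ADD R0, 19: R0=20+19=39
after LOAD R0, [R3]: R0=M[120]=-1
after OR R0, 3: R0=(-1)|3=-1
after ADD R0, 17: R0=(-1)+17=16
after ADD R3, 4: R3=120+4=124
after ADD R6, 1: R6=5+1=6
CMP R6, 6  (cmp 6,6)
JNZ again: not taken
STORE R0, [116] → M[116]=16
halt.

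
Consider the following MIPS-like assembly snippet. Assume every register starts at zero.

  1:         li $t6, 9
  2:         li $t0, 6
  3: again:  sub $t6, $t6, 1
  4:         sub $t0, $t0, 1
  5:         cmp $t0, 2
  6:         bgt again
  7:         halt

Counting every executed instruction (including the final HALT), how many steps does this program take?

19

li $t6, 9 → $t6=9
li $t0, 6 → $t0=6
sub $t6, $t6, 1 → $t6=9-1=8
sub $t0, $t0, 1 → $t0=6-1=5
cmp $t0, 2  (cmp 5,2)
bgt again: taken
sub $t6, $t6, 1 → $t6=8-1=7
sub $t0, $t0, 1 → $t0=5-1=4
cmp $t0, 2  (cmp 4,2)
bgt again: taken
sub $t6, $t6, 1 → $t6=7-1=6
sub $t0, $t0, 1 → $t0=4-1=3
cmp $t0, 2  (cmp 3,2)
bgt again: taken
sub $t6, $t6, 1 → $t6=6-1=5
sub $t0, $t0, 1 → $t0=3-1=2
cmp $t0, 2  (cmp 2,2)
bgt again: not taken
halt.
Total executed instructions: 19.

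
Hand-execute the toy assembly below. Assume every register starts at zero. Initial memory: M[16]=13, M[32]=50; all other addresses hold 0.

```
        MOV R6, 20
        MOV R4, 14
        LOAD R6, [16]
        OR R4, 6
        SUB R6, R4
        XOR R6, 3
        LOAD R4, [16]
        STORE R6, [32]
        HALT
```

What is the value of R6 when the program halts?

after MOV R6, 20: R6=20
after MOV R4, 14: R4=14
after LOAD R6, [16]: R6=M[16]=13
after OR R4, 6: R4=14|6=14
after SUB R6, R4: R6=13-14=-1
after XOR R6, 3: R6=(-1)^3=-4
after LOAD R4, [16]: R4=M[16]=13
STORE R6, [32] → M[32]=-4
halt.

-4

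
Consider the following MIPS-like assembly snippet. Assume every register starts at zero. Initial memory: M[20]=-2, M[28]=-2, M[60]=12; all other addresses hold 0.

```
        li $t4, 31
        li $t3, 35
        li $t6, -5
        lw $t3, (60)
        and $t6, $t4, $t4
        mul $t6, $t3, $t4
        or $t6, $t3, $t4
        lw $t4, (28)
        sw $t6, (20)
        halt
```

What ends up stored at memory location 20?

after li $t4, 31: $t4=31
after li $t3, 35: $t3=35
after li $t6, -5: $t6=-5
after lw $t3, (60): $t3=M[60]=12
after and $t6, $t4, $t4: $t6=31&31=31
after mul $t6, $t3, $t4: $t6=12*31=372
after or $t6, $t3, $t4: $t6=12|31=31
after lw $t4, (28): $t4=M[28]=-2
sw $t6, (20) → M[20]=31
halt.

31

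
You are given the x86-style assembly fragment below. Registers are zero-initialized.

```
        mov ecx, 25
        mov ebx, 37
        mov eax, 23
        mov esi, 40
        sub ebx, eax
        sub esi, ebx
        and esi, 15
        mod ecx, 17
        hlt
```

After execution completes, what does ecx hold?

8

ecx=25
ebx=37
eax=23
esi=40
ebx=37-23=14
esi=40-14=26
esi=26&15=10
ecx=25%17=8
halt.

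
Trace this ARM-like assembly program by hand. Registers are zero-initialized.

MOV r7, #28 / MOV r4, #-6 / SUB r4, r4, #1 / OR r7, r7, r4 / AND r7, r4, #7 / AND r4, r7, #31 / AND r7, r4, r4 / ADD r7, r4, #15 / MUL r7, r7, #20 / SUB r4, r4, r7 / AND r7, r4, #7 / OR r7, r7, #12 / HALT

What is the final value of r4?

-319

r7=28
r4=-6
r4=(-6)-1=-7
r7=28|(-7)=-3
r7=(-7)&7=1
r4=1&31=1
r7=1&1=1
r7=1+15=16
r7=16*20=320
r4=1-320=-319
r7=(-319)&7=1
r7=1|12=13
halt.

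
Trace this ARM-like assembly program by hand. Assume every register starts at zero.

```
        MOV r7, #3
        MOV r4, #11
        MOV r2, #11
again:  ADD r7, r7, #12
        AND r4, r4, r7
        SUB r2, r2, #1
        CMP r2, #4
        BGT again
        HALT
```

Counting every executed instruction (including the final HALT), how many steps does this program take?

39

r7=3
r4=11
r2=11
r7=3+12=15
r4=11&15=11
r2=11-1=10
CMP r2, #4  (cmp 10,4)
BGT again: taken
r7=15+12=27
r4=11&27=11
r2=10-1=9
CMP r2, #4  (cmp 9,4)
BGT again: taken
r7=27+12=39
r4=11&39=3
r2=9-1=8
CMP r2, #4  (cmp 8,4)
BGT again: taken
r7=39+12=51
r4=3&51=3
r2=8-1=7
CMP r2, #4  (cmp 7,4)
BGT again: taken
r7=51+12=63
r4=3&63=3
r2=7-1=6
CMP r2, #4  (cmp 6,4)
BGT again: taken
r7=63+12=75
r4=3&75=3
r2=6-1=5
CMP r2, #4  (cmp 5,4)
BGT again: taken
r7=75+12=87
r4=3&87=3
r2=5-1=4
CMP r2, #4  (cmp 4,4)
BGT again: not taken
halt.
Total executed instructions: 39.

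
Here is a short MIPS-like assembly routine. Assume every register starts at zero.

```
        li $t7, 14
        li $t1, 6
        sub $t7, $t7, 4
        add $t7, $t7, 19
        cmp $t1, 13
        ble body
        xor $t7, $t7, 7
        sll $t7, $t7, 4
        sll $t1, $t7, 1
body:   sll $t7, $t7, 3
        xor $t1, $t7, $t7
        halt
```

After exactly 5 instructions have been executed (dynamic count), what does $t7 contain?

after li $t7, 14: $t7=14
after li $t1, 6: $t1=6
after sub $t7, $t7, 4: $t7=14-4=10
after add $t7, $t7, 19: $t7=10+19=29
cmp $t1, 13  (cmp 6,13)
After step 5: $t7 = 29.

29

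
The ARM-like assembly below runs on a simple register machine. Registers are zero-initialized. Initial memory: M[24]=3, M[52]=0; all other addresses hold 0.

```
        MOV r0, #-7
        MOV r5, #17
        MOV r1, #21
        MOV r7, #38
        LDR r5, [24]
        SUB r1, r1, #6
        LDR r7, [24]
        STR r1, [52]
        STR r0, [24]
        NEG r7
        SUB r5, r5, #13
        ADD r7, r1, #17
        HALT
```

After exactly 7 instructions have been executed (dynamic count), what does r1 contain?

15

r0=-7
r5=17
r1=21
r7=38
r5=M[24]=3
r1=21-6=15
r7=M[24]=3
After step 7: r1 = 15.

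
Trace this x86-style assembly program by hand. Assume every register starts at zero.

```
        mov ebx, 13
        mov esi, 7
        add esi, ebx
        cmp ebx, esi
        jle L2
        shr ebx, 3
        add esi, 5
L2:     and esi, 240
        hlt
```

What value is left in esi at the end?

16

after mov ebx, 13: ebx=13
after mov esi, 7: esi=7
after add esi, ebx: esi=7+13=20
cmp ebx, esi  (cmp 13,20)
jle L2: taken
after and esi, 240: esi=20&240=16
halt.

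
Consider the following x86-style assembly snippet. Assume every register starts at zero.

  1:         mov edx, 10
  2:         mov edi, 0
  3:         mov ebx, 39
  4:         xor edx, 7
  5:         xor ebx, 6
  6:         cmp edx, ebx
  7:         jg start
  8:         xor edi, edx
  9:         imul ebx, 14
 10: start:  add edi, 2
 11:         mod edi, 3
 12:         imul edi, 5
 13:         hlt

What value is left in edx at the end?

mov edx, 10 → edx=10
mov edi, 0 → edi=0
mov ebx, 39 → ebx=39
xor edx, 7 → edx=10^7=13
xor ebx, 6 → ebx=39^6=33
cmp edx, ebx  (cmp 13,33)
jg start: not taken
xor edi, edx → edi=0^13=13
imul ebx, 14 → ebx=33*14=462
add edi, 2 → edi=13+2=15
mod edi, 3 → edi=15%3=0
imul edi, 5 → edi=0*5=0
halt.

13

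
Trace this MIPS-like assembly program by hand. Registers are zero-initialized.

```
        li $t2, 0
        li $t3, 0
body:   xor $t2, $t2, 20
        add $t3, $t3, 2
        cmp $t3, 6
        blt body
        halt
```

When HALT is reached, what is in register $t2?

20

$t2=0
$t3=0
$t2=0^20=20
$t3=0+2=2
cmp $t3, 6  (cmp 2,6)
blt body: taken
$t2=20^20=0
$t3=2+2=4
cmp $t3, 6  (cmp 4,6)
blt body: taken
$t2=0^20=20
$t3=4+2=6
cmp $t3, 6  (cmp 6,6)
blt body: not taken
halt.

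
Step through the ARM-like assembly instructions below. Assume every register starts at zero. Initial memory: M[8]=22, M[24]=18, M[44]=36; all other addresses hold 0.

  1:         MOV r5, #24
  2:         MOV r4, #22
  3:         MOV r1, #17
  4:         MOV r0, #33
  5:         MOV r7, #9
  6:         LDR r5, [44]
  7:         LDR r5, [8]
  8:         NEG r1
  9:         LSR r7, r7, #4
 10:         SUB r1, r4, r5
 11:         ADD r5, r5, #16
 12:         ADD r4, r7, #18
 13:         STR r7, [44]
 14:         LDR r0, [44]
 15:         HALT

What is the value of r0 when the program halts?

MOV r5, #24 → r5=24
MOV r4, #22 → r4=22
MOV r1, #17 → r1=17
MOV r0, #33 → r0=33
MOV r7, #9 → r7=9
LDR r5, [44] → r5=M[44]=36
LDR r5, [8] → r5=M[8]=22
NEG r1 → r1=-(17)=-17
LSR r7, r7, #4 → r7=9>>4=0
SUB r1, r4, r5 → r1=22-22=0
ADD r5, r5, #16 → r5=22+16=38
ADD r4, r7, #18 → r4=0+18=18
STR r7, [44] → M[44]=0
LDR r0, [44] → r0=M[44]=0
halt.

0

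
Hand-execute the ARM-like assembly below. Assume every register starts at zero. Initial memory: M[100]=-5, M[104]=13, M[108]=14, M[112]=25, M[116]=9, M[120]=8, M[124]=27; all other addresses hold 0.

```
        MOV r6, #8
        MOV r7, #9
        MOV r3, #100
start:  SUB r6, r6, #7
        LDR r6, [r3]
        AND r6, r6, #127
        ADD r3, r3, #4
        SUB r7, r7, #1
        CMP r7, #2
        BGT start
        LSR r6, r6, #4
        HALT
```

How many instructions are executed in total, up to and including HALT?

MOV r6, #8 → r6=8
MOV r7, #9 → r7=9
MOV r3, #100 → r3=100
SUB r6, r6, #7 → r6=8-7=1
LDR r6, [r3] → r6=M[100]=-5
AND r6, r6, #127 → r6=(-5)&127=123
ADD r3, r3, #4 → r3=100+4=104
SUB r7, r7, #1 → r7=9-1=8
CMP r7, #2  (cmp 8,2)
BGT start: taken
SUB r6, r6, #7 → r6=123-7=116
LDR r6, [r3] → r6=M[104]=13
AND r6, r6, #127 → r6=13&127=13
ADD r3, r3, #4 → r3=104+4=108
SUB r7, r7, #1 → r7=8-1=7
CMP r7, #2  (cmp 7,2)
BGT start: taken
SUB r6, r6, #7 → r6=13-7=6
LDR r6, [r3] → r6=M[108]=14
AND r6, r6, #127 → r6=14&127=14
ADD r3, r3, #4 → r3=108+4=112
SUB r7, r7, #1 → r7=7-1=6
CMP r7, #2  (cmp 6,2)
BGT start: taken
SUB r6, r6, #7 → r6=14-7=7
LDR r6, [r3] → r6=M[112]=25
AND r6, r6, #127 → r6=25&127=25
ADD r3, r3, #4 → r3=112+4=116
SUB r7, r7, #1 → r7=6-1=5
CMP r7, #2  (cmp 5,2)
BGT start: taken
SUB r6, r6, #7 → r6=25-7=18
LDR r6, [r3] → r6=M[116]=9
AND r6, r6, #127 → r6=9&127=9
ADD r3, r3, #4 → r3=116+4=120
SUB r7, r7, #1 → r7=5-1=4
CMP r7, #2  (cmp 4,2)
BGT start: taken
SUB r6, r6, #7 → r6=9-7=2
LDR r6, [r3] → r6=M[120]=8
AND r6, r6, #127 → r6=8&127=8
ADD r3, r3, #4 → r3=120+4=124
SUB r7, r7, #1 → r7=4-1=3
CMP r7, #2  (cmp 3,2)
BGT start: taken
SUB r6, r6, #7 → r6=8-7=1
LDR r6, [r3] → r6=M[124]=27
AND r6, r6, #127 → r6=27&127=27
ADD r3, r3, #4 → r3=124+4=128
SUB r7, r7, #1 → r7=3-1=2
CMP r7, #2  (cmp 2,2)
BGT start: not taken
LSR r6, r6, #4 → r6=27>>4=1
halt.
Total executed instructions: 54.

54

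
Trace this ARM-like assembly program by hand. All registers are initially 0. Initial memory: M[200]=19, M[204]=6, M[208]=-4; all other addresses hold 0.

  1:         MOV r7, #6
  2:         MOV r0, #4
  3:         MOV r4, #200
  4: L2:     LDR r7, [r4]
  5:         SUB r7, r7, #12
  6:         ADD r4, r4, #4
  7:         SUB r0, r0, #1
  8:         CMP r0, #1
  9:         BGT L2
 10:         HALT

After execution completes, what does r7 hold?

-16

MOV r7, #6 → r7=6
MOV r0, #4 → r0=4
MOV r4, #200 → r4=200
LDR r7, [r4] → r7=M[200]=19
SUB r7, r7, #12 → r7=19-12=7
ADD r4, r4, #4 → r4=200+4=204
SUB r0, r0, #1 → r0=4-1=3
CMP r0, #1  (cmp 3,1)
BGT L2: taken
LDR r7, [r4] → r7=M[204]=6
SUB r7, r7, #12 → r7=6-12=-6
ADD r4, r4, #4 → r4=204+4=208
SUB r0, r0, #1 → r0=3-1=2
CMP r0, #1  (cmp 2,1)
BGT L2: taken
LDR r7, [r4] → r7=M[208]=-4
SUB r7, r7, #12 → r7=(-4)-12=-16
ADD r4, r4, #4 → r4=208+4=212
SUB r0, r0, #1 → r0=2-1=1
CMP r0, #1  (cmp 1,1)
BGT L2: not taken
halt.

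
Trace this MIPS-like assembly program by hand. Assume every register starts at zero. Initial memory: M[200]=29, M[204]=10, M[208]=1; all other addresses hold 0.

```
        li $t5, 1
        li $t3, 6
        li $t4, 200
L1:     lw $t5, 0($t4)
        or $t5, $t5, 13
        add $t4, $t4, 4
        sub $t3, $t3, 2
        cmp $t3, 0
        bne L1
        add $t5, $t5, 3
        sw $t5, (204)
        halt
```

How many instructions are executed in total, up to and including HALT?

24

after li $t5, 1: $t5=1
after li $t3, 6: $t3=6
after li $t4, 200: $t4=200
after lw $t5, 0($t4): $t5=M[200]=29
after or $t5, $t5, 13: $t5=29|13=29
after add $t4, $t4, 4: $t4=200+4=204
after sub $t3, $t3, 2: $t3=6-2=4
cmp $t3, 0  (cmp 4,0)
bne L1: taken
after lw $t5, 0($t4): $t5=M[204]=10
after or $t5, $t5, 13: $t5=10|13=15
after add $t4, $t4, 4: $t4=204+4=208
after sub $t3, $t3, 2: $t3=4-2=2
cmp $t3, 0  (cmp 2,0)
bne L1: taken
after lw $t5, 0($t4): $t5=M[208]=1
after or $t5, $t5, 13: $t5=1|13=13
after add $t4, $t4, 4: $t4=208+4=212
after sub $t3, $t3, 2: $t3=2-2=0
cmp $t3, 0  (cmp 0,0)
bne L1: not taken
after add $t5, $t5, 3: $t5=13+3=16
sw $t5, (204) → M[204]=16
halt.
Total executed instructions: 24.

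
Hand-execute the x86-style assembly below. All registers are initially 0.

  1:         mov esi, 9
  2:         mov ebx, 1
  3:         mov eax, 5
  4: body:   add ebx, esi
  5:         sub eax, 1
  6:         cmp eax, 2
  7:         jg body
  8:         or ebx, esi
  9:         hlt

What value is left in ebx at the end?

mov esi, 9 → esi=9
mov ebx, 1 → ebx=1
mov eax, 5 → eax=5
add ebx, esi → ebx=1+9=10
sub eax, 1 → eax=5-1=4
cmp eax, 2  (cmp 4,2)
jg body: taken
add ebx, esi → ebx=10+9=19
sub eax, 1 → eax=4-1=3
cmp eax, 2  (cmp 3,2)
jg body: taken
add ebx, esi → ebx=19+9=28
sub eax, 1 → eax=3-1=2
cmp eax, 2  (cmp 2,2)
jg body: not taken
or ebx, esi → ebx=28|9=29
halt.

29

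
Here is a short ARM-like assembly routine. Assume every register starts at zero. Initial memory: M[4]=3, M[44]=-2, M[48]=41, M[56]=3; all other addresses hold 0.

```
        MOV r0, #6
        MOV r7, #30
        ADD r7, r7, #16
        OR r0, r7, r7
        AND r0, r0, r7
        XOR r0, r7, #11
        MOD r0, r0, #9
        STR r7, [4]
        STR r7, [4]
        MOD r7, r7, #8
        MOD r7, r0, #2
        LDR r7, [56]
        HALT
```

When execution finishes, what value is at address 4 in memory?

r0=6
r7=30
r7=30+16=46
r0=46|46=46
r0=46&46=46
r0=46^11=37
r0=37%9=1
STR r7, [4] → M[4]=46
STR r7, [4] → M[4]=46
r7=46%8=6
r7=1%2=1
r7=M[56]=3
halt.

46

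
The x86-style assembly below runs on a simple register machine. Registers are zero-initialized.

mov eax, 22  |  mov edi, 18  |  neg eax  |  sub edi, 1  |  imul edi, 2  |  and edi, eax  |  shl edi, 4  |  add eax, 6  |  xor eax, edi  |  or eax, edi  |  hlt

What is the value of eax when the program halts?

-16

eax=22
edi=18
eax=-(22)=-22
edi=18-1=17
edi=17*2=34
edi=34&(-22)=34
edi=34<<4=544
eax=(-22)+6=-16
eax=(-16)^544=-560
eax=(-560)|544=-16
halt.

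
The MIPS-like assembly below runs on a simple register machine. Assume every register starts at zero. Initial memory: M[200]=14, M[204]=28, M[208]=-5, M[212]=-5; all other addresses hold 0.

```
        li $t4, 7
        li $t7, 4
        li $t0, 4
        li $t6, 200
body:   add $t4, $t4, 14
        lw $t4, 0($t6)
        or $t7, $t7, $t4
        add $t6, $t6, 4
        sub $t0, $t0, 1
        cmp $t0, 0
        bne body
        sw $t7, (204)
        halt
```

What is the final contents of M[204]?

li $t4, 7 → $t4=7
li $t7, 4 → $t7=4
li $t0, 4 → $t0=4
li $t6, 200 → $t6=200
add $t4, $t4, 14 → $t4=7+14=21
lw $t4, 0($t6) → $t4=M[200]=14
or $t7, $t7, $t4 → $t7=4|14=14
add $t6, $t6, 4 → $t6=200+4=204
sub $t0, $t0, 1 → $t0=4-1=3
cmp $t0, 0  (cmp 3,0)
bne body: taken
add $t4, $t4, 14 → $t4=14+14=28
lw $t4, 0($t6) → $t4=M[204]=28
or $t7, $t7, $t4 → $t7=14|28=30
add $t6, $t6, 4 → $t6=204+4=208
sub $t0, $t0, 1 → $t0=3-1=2
cmp $t0, 0  (cmp 2,0)
bne body: taken
add $t4, $t4, 14 → $t4=28+14=42
lw $t4, 0($t6) → $t4=M[208]=-5
or $t7, $t7, $t4 → $t7=30|(-5)=-1
add $t6, $t6, 4 → $t6=208+4=212
sub $t0, $t0, 1 → $t0=2-1=1
cmp $t0, 0  (cmp 1,0)
bne body: taken
add $t4, $t4, 14 → $t4=(-5)+14=9
lw $t4, 0($t6) → $t4=M[212]=-5
or $t7, $t7, $t4 → $t7=(-1)|(-5)=-1
add $t6, $t6, 4 → $t6=212+4=216
sub $t0, $t0, 1 → $t0=1-1=0
cmp $t0, 0  (cmp 0,0)
bne body: not taken
sw $t7, (204) → M[204]=-1
halt.

-1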